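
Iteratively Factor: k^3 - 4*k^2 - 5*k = (k - 5)*(k^2 + k) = (k - 5)*(k + 1)*(k)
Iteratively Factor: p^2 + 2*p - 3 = (p - 1)*(p + 3)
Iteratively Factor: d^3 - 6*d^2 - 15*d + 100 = (d - 5)*(d^2 - d - 20) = (d - 5)^2*(d + 4)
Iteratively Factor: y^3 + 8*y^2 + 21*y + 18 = (y + 3)*(y^2 + 5*y + 6) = (y + 2)*(y + 3)*(y + 3)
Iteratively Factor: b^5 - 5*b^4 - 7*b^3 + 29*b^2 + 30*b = (b)*(b^4 - 5*b^3 - 7*b^2 + 29*b + 30) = b*(b - 5)*(b^3 - 7*b - 6) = b*(b - 5)*(b + 1)*(b^2 - b - 6) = b*(b - 5)*(b + 1)*(b + 2)*(b - 3)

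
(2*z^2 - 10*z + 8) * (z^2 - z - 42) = 2*z^4 - 12*z^3 - 66*z^2 + 412*z - 336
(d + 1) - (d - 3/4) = 7/4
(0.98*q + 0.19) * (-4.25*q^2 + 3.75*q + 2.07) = -4.165*q^3 + 2.8675*q^2 + 2.7411*q + 0.3933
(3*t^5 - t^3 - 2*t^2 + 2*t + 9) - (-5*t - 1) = 3*t^5 - t^3 - 2*t^2 + 7*t + 10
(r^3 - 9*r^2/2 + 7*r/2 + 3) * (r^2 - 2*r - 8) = r^5 - 13*r^4/2 + 9*r^3/2 + 32*r^2 - 34*r - 24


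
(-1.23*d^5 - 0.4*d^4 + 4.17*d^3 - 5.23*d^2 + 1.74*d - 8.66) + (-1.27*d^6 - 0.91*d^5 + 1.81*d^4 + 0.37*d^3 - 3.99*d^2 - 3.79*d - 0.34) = -1.27*d^6 - 2.14*d^5 + 1.41*d^4 + 4.54*d^3 - 9.22*d^2 - 2.05*d - 9.0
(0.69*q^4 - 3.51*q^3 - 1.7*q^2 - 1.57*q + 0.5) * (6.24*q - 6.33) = 4.3056*q^5 - 26.2701*q^4 + 11.6103*q^3 + 0.964199999999998*q^2 + 13.0581*q - 3.165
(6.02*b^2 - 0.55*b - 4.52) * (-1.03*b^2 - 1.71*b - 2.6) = -6.2006*b^4 - 9.7277*b^3 - 10.0559*b^2 + 9.1592*b + 11.752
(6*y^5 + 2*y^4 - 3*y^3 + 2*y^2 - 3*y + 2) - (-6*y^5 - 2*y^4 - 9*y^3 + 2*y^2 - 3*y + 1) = 12*y^5 + 4*y^4 + 6*y^3 + 1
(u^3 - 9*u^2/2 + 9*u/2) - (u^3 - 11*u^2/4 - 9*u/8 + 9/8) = -7*u^2/4 + 45*u/8 - 9/8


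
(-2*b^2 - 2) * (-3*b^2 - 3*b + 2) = 6*b^4 + 6*b^3 + 2*b^2 + 6*b - 4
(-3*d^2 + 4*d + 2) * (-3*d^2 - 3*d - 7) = 9*d^4 - 3*d^3 + 3*d^2 - 34*d - 14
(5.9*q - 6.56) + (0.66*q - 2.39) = 6.56*q - 8.95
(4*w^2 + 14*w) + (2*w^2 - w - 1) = 6*w^2 + 13*w - 1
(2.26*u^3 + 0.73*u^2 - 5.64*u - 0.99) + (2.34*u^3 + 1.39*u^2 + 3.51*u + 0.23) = 4.6*u^3 + 2.12*u^2 - 2.13*u - 0.76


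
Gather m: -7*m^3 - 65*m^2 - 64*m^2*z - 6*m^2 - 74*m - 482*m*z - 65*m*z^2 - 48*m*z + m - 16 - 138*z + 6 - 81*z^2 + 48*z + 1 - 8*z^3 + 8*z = -7*m^3 + m^2*(-64*z - 71) + m*(-65*z^2 - 530*z - 73) - 8*z^3 - 81*z^2 - 82*z - 9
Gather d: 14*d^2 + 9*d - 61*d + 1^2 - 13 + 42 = 14*d^2 - 52*d + 30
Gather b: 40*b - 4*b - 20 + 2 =36*b - 18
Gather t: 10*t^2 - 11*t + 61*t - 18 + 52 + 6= 10*t^2 + 50*t + 40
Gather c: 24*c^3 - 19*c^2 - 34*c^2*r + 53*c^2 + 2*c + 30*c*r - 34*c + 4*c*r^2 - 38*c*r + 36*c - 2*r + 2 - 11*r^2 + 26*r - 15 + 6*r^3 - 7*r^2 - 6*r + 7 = 24*c^3 + c^2*(34 - 34*r) + c*(4*r^2 - 8*r + 4) + 6*r^3 - 18*r^2 + 18*r - 6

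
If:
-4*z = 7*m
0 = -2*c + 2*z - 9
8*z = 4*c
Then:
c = -9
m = 18/7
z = -9/2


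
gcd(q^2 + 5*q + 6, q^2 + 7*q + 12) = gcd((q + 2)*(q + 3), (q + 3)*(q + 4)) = q + 3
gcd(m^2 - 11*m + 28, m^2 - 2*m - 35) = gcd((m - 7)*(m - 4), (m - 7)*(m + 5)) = m - 7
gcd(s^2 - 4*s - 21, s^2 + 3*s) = s + 3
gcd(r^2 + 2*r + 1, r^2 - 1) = r + 1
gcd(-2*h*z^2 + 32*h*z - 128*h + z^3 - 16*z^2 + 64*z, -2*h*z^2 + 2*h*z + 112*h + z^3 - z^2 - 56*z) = -2*h*z + 16*h + z^2 - 8*z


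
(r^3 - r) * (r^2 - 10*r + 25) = r^5 - 10*r^4 + 24*r^3 + 10*r^2 - 25*r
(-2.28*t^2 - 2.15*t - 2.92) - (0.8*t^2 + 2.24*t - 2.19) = -3.08*t^2 - 4.39*t - 0.73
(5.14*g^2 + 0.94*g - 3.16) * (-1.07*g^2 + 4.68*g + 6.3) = -5.4998*g^4 + 23.0494*g^3 + 40.1624*g^2 - 8.8668*g - 19.908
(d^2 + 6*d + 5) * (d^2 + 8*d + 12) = d^4 + 14*d^3 + 65*d^2 + 112*d + 60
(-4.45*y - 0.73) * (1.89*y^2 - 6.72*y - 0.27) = -8.4105*y^3 + 28.5243*y^2 + 6.1071*y + 0.1971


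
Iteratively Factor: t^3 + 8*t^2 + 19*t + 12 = (t + 4)*(t^2 + 4*t + 3) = (t + 1)*(t + 4)*(t + 3)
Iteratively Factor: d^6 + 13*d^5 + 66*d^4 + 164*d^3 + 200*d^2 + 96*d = (d + 4)*(d^5 + 9*d^4 + 30*d^3 + 44*d^2 + 24*d) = (d + 2)*(d + 4)*(d^4 + 7*d^3 + 16*d^2 + 12*d) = d*(d + 2)*(d + 4)*(d^3 + 7*d^2 + 16*d + 12) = d*(d + 2)^2*(d + 4)*(d^2 + 5*d + 6) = d*(d + 2)^2*(d + 3)*(d + 4)*(d + 2)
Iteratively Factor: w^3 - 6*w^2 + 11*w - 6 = (w - 2)*(w^2 - 4*w + 3) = (w - 3)*(w - 2)*(w - 1)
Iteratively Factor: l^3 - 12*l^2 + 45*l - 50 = (l - 2)*(l^2 - 10*l + 25) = (l - 5)*(l - 2)*(l - 5)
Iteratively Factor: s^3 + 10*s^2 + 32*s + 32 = (s + 2)*(s^2 + 8*s + 16) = (s + 2)*(s + 4)*(s + 4)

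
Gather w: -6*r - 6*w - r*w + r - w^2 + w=-5*r - w^2 + w*(-r - 5)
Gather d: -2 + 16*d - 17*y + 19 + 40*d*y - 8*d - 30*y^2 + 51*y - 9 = d*(40*y + 8) - 30*y^2 + 34*y + 8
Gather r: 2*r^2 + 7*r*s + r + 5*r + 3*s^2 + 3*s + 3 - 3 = 2*r^2 + r*(7*s + 6) + 3*s^2 + 3*s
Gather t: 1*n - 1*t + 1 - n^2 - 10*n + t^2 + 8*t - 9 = -n^2 - 9*n + t^2 + 7*t - 8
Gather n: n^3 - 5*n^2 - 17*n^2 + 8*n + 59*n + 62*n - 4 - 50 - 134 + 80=n^3 - 22*n^2 + 129*n - 108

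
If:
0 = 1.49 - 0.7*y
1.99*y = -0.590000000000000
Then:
No Solution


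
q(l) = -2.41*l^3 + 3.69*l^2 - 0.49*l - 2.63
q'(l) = -7.23*l^2 + 7.38*l - 0.49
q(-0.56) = -0.78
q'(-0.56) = -6.89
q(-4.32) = 262.65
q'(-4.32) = -167.30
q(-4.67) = 325.59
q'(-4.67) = -192.63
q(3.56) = -66.34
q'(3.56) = -65.85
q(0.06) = -2.65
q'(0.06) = -0.07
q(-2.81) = 81.36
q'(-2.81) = -78.32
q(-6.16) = 703.73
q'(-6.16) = -320.30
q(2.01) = -8.28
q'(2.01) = -14.87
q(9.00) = -1465.04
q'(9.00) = -519.70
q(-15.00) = 8968.72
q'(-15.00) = -1737.94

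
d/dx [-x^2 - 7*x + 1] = -2*x - 7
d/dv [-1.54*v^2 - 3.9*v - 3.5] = -3.08*v - 3.9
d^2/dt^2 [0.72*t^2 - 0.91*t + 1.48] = 1.44000000000000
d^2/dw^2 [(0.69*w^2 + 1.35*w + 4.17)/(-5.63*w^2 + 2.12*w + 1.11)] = (-102.052758*w^3 - 818.92854*w^2 + 248.009382*w - 84.949116)/(178.453547*w^6 - 201.592284*w^5 - 29.640261*w^4 + 69.962968*w^3 + 5.843817*w^2 - 7.836156*w - 1.367631)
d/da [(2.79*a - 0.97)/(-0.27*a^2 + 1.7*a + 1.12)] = (0.7533*a^2 - 0.5238*a + 4.7738)/(0.0729*a^4 - 0.918*a^3 + 2.2852*a^2 + 3.808*a + 1.2544)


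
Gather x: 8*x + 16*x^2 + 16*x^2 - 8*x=32*x^2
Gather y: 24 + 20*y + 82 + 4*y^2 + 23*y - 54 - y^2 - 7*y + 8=3*y^2 + 36*y + 60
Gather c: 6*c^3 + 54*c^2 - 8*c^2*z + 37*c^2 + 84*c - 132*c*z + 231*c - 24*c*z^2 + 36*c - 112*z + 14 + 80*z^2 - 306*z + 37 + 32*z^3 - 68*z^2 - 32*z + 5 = 6*c^3 + c^2*(91 - 8*z) + c*(-24*z^2 - 132*z + 351) + 32*z^3 + 12*z^2 - 450*z + 56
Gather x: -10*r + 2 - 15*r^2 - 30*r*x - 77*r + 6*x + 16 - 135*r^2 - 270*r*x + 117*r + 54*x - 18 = -150*r^2 + 30*r + x*(60 - 300*r)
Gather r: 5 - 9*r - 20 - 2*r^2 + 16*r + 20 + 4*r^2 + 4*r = 2*r^2 + 11*r + 5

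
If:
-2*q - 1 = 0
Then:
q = -1/2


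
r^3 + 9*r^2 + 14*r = r*(r + 2)*(r + 7)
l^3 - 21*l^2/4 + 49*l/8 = l*(l - 7/2)*(l - 7/4)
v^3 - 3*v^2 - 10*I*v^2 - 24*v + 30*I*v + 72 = (v - 3)*(v - 6*I)*(v - 4*I)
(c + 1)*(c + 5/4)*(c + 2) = c^3 + 17*c^2/4 + 23*c/4 + 5/2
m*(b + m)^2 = b^2*m + 2*b*m^2 + m^3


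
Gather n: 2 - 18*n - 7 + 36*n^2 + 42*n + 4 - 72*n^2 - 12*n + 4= -36*n^2 + 12*n + 3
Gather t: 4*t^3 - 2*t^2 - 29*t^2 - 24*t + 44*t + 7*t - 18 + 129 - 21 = 4*t^3 - 31*t^2 + 27*t + 90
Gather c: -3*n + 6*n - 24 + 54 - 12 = 3*n + 18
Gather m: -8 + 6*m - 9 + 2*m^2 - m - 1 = 2*m^2 + 5*m - 18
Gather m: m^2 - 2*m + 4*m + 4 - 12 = m^2 + 2*m - 8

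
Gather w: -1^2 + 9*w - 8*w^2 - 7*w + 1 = -8*w^2 + 2*w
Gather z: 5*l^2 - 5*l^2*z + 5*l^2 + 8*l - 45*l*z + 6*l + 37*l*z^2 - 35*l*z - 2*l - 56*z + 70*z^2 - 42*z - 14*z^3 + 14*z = 10*l^2 + 12*l - 14*z^3 + z^2*(37*l + 70) + z*(-5*l^2 - 80*l - 84)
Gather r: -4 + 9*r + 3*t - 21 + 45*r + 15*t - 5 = 54*r + 18*t - 30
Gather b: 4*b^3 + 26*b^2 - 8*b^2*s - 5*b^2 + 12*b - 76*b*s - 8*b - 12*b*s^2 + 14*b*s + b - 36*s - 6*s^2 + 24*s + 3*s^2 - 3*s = 4*b^3 + b^2*(21 - 8*s) + b*(-12*s^2 - 62*s + 5) - 3*s^2 - 15*s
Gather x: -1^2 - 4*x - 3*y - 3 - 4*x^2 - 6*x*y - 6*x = -4*x^2 + x*(-6*y - 10) - 3*y - 4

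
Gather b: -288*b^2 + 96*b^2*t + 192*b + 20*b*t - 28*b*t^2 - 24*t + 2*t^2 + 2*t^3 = b^2*(96*t - 288) + b*(-28*t^2 + 20*t + 192) + 2*t^3 + 2*t^2 - 24*t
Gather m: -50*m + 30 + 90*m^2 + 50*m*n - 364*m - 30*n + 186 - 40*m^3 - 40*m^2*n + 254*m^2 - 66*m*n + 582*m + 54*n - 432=-40*m^3 + m^2*(344 - 40*n) + m*(168 - 16*n) + 24*n - 216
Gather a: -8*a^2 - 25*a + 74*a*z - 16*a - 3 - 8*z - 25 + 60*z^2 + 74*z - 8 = -8*a^2 + a*(74*z - 41) + 60*z^2 + 66*z - 36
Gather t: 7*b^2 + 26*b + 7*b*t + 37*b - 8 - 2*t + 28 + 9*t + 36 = 7*b^2 + 63*b + t*(7*b + 7) + 56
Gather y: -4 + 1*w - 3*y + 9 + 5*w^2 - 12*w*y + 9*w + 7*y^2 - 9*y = 5*w^2 + 10*w + 7*y^2 + y*(-12*w - 12) + 5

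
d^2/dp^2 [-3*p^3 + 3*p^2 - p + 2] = 6 - 18*p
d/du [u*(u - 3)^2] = 3*(u - 3)*(u - 1)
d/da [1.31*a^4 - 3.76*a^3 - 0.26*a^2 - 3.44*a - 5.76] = 5.24*a^3 - 11.28*a^2 - 0.52*a - 3.44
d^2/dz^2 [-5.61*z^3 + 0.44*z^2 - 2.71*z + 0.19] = 0.88 - 33.66*z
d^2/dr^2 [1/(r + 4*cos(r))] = 2*(2*r*cos(r) + 8*sin(r)^2 - 8*sin(r) + 9)/(r + 4*cos(r))^3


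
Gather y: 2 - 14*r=2 - 14*r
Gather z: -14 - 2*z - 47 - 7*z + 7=-9*z - 54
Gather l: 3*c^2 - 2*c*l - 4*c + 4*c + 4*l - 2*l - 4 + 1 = 3*c^2 + l*(2 - 2*c) - 3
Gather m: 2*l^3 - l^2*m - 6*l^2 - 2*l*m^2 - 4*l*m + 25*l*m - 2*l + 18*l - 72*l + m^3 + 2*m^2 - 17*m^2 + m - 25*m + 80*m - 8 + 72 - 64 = 2*l^3 - 6*l^2 - 56*l + m^3 + m^2*(-2*l - 15) + m*(-l^2 + 21*l + 56)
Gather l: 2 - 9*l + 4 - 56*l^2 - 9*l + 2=-56*l^2 - 18*l + 8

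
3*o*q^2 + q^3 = q^2*(3*o + q)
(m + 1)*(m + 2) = m^2 + 3*m + 2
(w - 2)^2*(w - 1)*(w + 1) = w^4 - 4*w^3 + 3*w^2 + 4*w - 4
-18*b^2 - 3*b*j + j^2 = (-6*b + j)*(3*b + j)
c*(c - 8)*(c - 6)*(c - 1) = c^4 - 15*c^3 + 62*c^2 - 48*c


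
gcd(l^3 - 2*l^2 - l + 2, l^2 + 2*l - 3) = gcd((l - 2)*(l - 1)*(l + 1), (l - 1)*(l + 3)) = l - 1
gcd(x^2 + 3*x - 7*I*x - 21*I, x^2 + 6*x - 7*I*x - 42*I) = x - 7*I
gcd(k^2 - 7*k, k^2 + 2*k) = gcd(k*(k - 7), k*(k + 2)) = k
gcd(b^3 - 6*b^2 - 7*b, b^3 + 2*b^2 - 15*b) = b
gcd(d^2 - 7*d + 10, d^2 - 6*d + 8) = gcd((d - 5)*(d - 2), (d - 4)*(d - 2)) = d - 2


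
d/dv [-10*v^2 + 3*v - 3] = 3 - 20*v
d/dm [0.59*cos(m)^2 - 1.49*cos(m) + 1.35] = (1.49 - 1.18*cos(m))*sin(m)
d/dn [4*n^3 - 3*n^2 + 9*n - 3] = 12*n^2 - 6*n + 9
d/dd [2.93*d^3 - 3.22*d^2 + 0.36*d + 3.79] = 8.79*d^2 - 6.44*d + 0.36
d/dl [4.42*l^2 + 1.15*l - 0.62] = 8.84*l + 1.15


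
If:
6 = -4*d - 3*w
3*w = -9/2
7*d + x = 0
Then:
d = -3/8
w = -3/2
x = 21/8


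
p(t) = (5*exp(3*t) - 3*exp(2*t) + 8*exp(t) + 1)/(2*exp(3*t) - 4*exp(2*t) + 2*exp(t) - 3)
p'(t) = (-6*exp(3*t) + 8*exp(2*t) - 2*exp(t))*(5*exp(3*t) - 3*exp(2*t) + 8*exp(t) + 1)/(2*exp(3*t) - 4*exp(2*t) + 2*exp(t) - 3)^2 + (15*exp(3*t) - 6*exp(2*t) + 8*exp(t))/(2*exp(3*t) - 4*exp(2*t) + 2*exp(t) - 3)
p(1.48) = 4.10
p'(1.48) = -3.02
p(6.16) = 2.51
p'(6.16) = -0.01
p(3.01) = 2.70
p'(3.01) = -0.22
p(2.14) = 3.07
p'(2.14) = -0.77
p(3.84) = 2.58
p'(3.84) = -0.08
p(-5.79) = -0.34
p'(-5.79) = -0.01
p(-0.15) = -2.98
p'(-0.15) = -3.67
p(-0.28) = -2.57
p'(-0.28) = -2.71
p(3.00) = 2.70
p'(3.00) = -0.22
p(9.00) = 2.50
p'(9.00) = 0.00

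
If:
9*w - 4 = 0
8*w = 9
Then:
No Solution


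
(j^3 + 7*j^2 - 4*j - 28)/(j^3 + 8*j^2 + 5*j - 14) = (j - 2)/(j - 1)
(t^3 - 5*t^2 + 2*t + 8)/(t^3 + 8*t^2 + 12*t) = (t^3 - 5*t^2 + 2*t + 8)/(t*(t^2 + 8*t + 12))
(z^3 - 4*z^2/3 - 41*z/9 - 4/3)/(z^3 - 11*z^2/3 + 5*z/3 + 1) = (z + 4/3)/(z - 1)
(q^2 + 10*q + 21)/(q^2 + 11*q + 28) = (q + 3)/(q + 4)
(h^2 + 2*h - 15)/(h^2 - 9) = (h + 5)/(h + 3)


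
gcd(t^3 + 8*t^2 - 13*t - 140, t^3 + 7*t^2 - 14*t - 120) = t^2 + t - 20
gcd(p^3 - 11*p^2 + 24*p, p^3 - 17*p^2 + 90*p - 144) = p^2 - 11*p + 24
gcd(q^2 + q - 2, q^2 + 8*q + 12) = q + 2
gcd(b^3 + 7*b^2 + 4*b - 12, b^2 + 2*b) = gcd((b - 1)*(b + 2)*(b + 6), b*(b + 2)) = b + 2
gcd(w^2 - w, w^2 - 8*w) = w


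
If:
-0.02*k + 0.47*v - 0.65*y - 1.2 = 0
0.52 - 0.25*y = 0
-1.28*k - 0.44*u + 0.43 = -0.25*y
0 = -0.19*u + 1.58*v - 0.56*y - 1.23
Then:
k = -9.31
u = 29.25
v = 5.03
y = 2.08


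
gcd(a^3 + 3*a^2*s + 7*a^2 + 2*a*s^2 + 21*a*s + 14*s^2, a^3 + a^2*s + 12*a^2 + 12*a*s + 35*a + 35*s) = a^2 + a*s + 7*a + 7*s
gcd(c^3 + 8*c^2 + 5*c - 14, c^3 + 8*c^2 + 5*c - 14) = c^3 + 8*c^2 + 5*c - 14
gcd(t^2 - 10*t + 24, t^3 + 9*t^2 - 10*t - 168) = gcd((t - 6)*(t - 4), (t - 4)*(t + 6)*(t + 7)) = t - 4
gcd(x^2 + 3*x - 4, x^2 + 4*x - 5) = x - 1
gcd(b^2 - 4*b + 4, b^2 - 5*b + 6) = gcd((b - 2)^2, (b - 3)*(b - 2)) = b - 2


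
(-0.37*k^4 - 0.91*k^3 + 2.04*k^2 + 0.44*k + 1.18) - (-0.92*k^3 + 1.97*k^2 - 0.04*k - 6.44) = -0.37*k^4 + 0.01*k^3 + 0.0700000000000001*k^2 + 0.48*k + 7.62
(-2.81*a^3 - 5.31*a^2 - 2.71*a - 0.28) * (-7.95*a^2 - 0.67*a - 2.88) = 22.3395*a^5 + 44.0972*a^4 + 33.195*a^3 + 19.3345*a^2 + 7.9924*a + 0.8064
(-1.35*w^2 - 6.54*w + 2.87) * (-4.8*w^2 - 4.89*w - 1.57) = 6.48*w^4 + 37.9935*w^3 + 20.3241*w^2 - 3.7665*w - 4.5059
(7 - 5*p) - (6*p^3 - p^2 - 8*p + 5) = -6*p^3 + p^2 + 3*p + 2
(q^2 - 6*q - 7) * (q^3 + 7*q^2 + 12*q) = q^5 + q^4 - 37*q^3 - 121*q^2 - 84*q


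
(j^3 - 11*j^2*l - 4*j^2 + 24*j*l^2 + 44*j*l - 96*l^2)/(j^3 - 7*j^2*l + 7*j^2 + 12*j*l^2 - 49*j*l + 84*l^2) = (j^2 - 8*j*l - 4*j + 32*l)/(j^2 - 4*j*l + 7*j - 28*l)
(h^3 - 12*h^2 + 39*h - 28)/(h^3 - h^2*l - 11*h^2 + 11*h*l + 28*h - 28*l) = (h - 1)/(h - l)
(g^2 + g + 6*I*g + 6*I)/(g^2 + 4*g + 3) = (g + 6*I)/(g + 3)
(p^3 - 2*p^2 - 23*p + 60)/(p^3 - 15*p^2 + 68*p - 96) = (p + 5)/(p - 8)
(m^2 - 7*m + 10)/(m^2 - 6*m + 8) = (m - 5)/(m - 4)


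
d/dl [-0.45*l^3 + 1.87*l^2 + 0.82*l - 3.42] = -1.35*l^2 + 3.74*l + 0.82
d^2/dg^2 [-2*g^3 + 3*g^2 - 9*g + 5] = 6 - 12*g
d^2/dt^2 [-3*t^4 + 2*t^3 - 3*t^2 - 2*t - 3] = -36*t^2 + 12*t - 6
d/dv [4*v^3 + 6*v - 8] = 12*v^2 + 6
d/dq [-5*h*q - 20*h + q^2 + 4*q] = -5*h + 2*q + 4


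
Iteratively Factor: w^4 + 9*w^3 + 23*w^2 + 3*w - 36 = (w + 3)*(w^3 + 6*w^2 + 5*w - 12) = (w + 3)*(w + 4)*(w^2 + 2*w - 3) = (w - 1)*(w + 3)*(w + 4)*(w + 3)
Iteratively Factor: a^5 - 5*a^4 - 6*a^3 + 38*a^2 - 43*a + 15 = (a - 1)*(a^4 - 4*a^3 - 10*a^2 + 28*a - 15) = (a - 1)^2*(a^3 - 3*a^2 - 13*a + 15) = (a - 1)^3*(a^2 - 2*a - 15) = (a - 1)^3*(a + 3)*(a - 5)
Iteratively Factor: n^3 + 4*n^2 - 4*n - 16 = (n + 2)*(n^2 + 2*n - 8) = (n + 2)*(n + 4)*(n - 2)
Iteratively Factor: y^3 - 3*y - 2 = (y - 2)*(y^2 + 2*y + 1) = (y - 2)*(y + 1)*(y + 1)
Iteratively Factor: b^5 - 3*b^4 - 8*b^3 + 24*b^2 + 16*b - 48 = (b + 2)*(b^4 - 5*b^3 + 2*b^2 + 20*b - 24) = (b - 3)*(b + 2)*(b^3 - 2*b^2 - 4*b + 8) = (b - 3)*(b + 2)^2*(b^2 - 4*b + 4) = (b - 3)*(b - 2)*(b + 2)^2*(b - 2)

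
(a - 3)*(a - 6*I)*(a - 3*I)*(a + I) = a^4 - 3*a^3 - 8*I*a^3 - 9*a^2 + 24*I*a^2 + 27*a - 18*I*a + 54*I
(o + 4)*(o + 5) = o^2 + 9*o + 20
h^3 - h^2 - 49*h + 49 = (h - 7)*(h - 1)*(h + 7)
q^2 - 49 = (q - 7)*(q + 7)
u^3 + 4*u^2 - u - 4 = (u - 1)*(u + 1)*(u + 4)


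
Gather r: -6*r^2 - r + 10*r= -6*r^2 + 9*r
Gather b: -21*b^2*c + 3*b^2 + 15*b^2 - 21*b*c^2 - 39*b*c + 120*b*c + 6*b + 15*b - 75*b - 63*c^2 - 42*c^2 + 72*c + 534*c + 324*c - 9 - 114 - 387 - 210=b^2*(18 - 21*c) + b*(-21*c^2 + 81*c - 54) - 105*c^2 + 930*c - 720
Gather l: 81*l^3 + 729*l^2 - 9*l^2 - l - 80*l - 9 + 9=81*l^3 + 720*l^2 - 81*l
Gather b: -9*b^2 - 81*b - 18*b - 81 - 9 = -9*b^2 - 99*b - 90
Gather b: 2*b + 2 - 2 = 2*b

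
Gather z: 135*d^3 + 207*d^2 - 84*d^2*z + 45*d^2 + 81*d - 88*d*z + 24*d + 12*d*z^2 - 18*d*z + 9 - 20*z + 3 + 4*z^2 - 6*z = 135*d^3 + 252*d^2 + 105*d + z^2*(12*d + 4) + z*(-84*d^2 - 106*d - 26) + 12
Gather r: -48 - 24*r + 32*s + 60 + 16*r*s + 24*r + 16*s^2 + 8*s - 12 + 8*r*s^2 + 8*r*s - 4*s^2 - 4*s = r*(8*s^2 + 24*s) + 12*s^2 + 36*s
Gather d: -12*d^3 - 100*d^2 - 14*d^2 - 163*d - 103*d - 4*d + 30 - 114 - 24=-12*d^3 - 114*d^2 - 270*d - 108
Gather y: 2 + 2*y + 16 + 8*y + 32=10*y + 50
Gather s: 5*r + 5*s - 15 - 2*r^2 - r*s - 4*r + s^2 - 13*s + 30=-2*r^2 + r + s^2 + s*(-r - 8) + 15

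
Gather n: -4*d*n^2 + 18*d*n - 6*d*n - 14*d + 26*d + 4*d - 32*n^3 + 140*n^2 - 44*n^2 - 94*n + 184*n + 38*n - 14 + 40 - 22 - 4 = 16*d - 32*n^3 + n^2*(96 - 4*d) + n*(12*d + 128)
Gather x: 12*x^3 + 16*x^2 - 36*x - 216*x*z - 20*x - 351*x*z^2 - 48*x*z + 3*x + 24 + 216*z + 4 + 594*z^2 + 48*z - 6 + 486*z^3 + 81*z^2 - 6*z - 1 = 12*x^3 + 16*x^2 + x*(-351*z^2 - 264*z - 53) + 486*z^3 + 675*z^2 + 258*z + 21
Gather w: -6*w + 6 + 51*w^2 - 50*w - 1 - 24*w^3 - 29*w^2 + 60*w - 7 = -24*w^3 + 22*w^2 + 4*w - 2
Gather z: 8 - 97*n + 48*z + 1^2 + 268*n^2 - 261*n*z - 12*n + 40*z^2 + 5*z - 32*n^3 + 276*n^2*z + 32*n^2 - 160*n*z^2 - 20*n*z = -32*n^3 + 300*n^2 - 109*n + z^2*(40 - 160*n) + z*(276*n^2 - 281*n + 53) + 9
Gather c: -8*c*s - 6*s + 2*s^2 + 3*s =-8*c*s + 2*s^2 - 3*s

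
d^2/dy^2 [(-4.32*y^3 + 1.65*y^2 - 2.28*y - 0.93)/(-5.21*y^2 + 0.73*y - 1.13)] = (-2.27373675443232e-13*y^5 + 64.9641900000001*y^3 + 188.36694*y^2 - 68.66343*y - 10.41141)/(141.420761*y^6 - 59.445579*y^5 + 100.347726*y^4 - 26.175391*y^3 + 21.764478*y^2 - 2.796411*y + 1.442897)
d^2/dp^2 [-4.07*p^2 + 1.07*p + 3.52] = -8.14000000000000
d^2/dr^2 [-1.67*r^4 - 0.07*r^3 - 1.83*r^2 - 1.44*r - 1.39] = -20.04*r^2 - 0.42*r - 3.66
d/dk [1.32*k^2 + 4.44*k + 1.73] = 2.64*k + 4.44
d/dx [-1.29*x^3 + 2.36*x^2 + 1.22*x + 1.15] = -3.87*x^2 + 4.72*x + 1.22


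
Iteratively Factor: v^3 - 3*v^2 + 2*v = (v - 2)*(v^2 - v) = (v - 2)*(v - 1)*(v)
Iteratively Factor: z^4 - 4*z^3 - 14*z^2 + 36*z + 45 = (z + 3)*(z^3 - 7*z^2 + 7*z + 15) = (z - 3)*(z + 3)*(z^2 - 4*z - 5) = (z - 3)*(z + 1)*(z + 3)*(z - 5)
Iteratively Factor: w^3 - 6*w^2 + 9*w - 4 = (w - 1)*(w^2 - 5*w + 4) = (w - 4)*(w - 1)*(w - 1)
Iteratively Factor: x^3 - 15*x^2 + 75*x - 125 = (x - 5)*(x^2 - 10*x + 25) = (x - 5)^2*(x - 5)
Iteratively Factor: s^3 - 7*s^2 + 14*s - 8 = (s - 1)*(s^2 - 6*s + 8) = (s - 4)*(s - 1)*(s - 2)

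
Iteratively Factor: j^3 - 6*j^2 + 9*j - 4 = (j - 1)*(j^2 - 5*j + 4) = (j - 4)*(j - 1)*(j - 1)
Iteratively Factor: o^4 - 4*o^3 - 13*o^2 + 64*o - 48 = (o - 1)*(o^3 - 3*o^2 - 16*o + 48) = (o - 1)*(o + 4)*(o^2 - 7*o + 12) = (o - 3)*(o - 1)*(o + 4)*(o - 4)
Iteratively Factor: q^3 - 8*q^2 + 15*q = (q - 5)*(q^2 - 3*q) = (q - 5)*(q - 3)*(q)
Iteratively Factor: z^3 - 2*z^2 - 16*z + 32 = (z + 4)*(z^2 - 6*z + 8) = (z - 2)*(z + 4)*(z - 4)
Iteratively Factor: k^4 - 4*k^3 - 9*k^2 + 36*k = (k + 3)*(k^3 - 7*k^2 + 12*k) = k*(k + 3)*(k^2 - 7*k + 12) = k*(k - 3)*(k + 3)*(k - 4)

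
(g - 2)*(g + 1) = g^2 - g - 2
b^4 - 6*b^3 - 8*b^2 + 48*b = b*(b - 6)*(b - 2*sqrt(2))*(b + 2*sqrt(2))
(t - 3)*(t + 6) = t^2 + 3*t - 18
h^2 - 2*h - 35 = (h - 7)*(h + 5)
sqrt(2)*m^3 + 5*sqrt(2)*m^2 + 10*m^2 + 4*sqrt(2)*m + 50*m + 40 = (m + 4)*(m + 5*sqrt(2))*(sqrt(2)*m + sqrt(2))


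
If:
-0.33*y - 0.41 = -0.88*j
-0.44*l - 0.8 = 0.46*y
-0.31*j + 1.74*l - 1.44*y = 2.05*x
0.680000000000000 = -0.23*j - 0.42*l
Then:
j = 0.49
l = -1.89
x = -1.72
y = 0.07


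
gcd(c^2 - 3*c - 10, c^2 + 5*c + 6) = c + 2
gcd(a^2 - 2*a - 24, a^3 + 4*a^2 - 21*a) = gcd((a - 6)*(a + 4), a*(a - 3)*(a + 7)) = 1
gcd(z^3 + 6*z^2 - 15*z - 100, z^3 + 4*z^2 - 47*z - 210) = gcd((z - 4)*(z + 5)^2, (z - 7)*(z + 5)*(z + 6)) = z + 5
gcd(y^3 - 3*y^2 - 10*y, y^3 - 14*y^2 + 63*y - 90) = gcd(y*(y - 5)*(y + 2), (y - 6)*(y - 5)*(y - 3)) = y - 5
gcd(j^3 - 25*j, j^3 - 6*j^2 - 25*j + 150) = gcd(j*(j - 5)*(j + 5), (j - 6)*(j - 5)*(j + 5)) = j^2 - 25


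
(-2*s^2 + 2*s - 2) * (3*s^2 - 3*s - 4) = -6*s^4 + 12*s^3 - 4*s^2 - 2*s + 8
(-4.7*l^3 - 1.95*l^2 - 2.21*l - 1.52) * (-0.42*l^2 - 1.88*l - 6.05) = 1.974*l^5 + 9.655*l^4 + 33.0292*l^3 + 16.5907*l^2 + 16.2281*l + 9.196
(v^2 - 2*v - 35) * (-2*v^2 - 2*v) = -2*v^4 + 2*v^3 + 74*v^2 + 70*v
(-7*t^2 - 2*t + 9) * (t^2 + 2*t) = -7*t^4 - 16*t^3 + 5*t^2 + 18*t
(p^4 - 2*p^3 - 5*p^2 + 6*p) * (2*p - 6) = 2*p^5 - 10*p^4 + 2*p^3 + 42*p^2 - 36*p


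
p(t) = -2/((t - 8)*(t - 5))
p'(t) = 2/((t - 8)*(t - 5)^2) + 2/((t - 8)^2*(t - 5)) = 2*(2*t - 13)/((t - 8)^2*(t - 5)^2)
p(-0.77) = -0.04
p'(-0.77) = -0.01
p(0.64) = -0.06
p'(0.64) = -0.02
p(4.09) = -0.56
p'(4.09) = -0.76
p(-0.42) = -0.04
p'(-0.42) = -0.01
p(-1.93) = -0.03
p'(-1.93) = -0.01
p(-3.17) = -0.02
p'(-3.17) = -0.00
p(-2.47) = -0.03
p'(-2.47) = -0.01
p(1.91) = -0.11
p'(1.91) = -0.05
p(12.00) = -0.07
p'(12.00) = 0.03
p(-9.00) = -0.00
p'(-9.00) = 0.00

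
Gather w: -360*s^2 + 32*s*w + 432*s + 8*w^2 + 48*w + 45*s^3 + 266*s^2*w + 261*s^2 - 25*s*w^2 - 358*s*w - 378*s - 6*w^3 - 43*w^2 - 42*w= 45*s^3 - 99*s^2 + 54*s - 6*w^3 + w^2*(-25*s - 35) + w*(266*s^2 - 326*s + 6)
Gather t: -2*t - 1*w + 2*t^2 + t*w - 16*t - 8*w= 2*t^2 + t*(w - 18) - 9*w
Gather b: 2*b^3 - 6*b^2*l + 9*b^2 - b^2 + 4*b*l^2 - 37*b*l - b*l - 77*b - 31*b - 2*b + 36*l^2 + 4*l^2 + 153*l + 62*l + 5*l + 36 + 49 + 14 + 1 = 2*b^3 + b^2*(8 - 6*l) + b*(4*l^2 - 38*l - 110) + 40*l^2 + 220*l + 100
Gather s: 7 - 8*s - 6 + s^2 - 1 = s^2 - 8*s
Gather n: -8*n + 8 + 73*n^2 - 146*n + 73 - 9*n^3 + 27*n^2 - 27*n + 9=-9*n^3 + 100*n^2 - 181*n + 90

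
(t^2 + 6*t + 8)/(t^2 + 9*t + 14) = (t + 4)/(t + 7)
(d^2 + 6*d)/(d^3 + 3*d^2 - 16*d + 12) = d/(d^2 - 3*d + 2)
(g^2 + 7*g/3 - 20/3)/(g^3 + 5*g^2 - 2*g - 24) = (g - 5/3)/(g^2 + g - 6)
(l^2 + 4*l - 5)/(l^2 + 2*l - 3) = (l + 5)/(l + 3)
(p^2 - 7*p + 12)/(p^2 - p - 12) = (p - 3)/(p + 3)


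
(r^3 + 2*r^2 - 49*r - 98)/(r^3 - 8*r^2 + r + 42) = (r + 7)/(r - 3)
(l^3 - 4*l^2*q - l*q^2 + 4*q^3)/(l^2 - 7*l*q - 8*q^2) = (-l^2 + 5*l*q - 4*q^2)/(-l + 8*q)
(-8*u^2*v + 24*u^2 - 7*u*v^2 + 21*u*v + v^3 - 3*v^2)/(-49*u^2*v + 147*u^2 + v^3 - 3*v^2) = (8*u^2 + 7*u*v - v^2)/(49*u^2 - v^2)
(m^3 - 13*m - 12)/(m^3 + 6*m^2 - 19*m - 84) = (m + 1)/(m + 7)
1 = 1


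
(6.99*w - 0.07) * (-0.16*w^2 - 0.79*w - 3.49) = -1.1184*w^3 - 5.5109*w^2 - 24.3398*w + 0.2443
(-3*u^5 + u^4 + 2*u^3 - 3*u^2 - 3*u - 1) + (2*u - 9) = -3*u^5 + u^4 + 2*u^3 - 3*u^2 - u - 10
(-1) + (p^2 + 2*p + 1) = p^2 + 2*p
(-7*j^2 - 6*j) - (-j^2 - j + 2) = -6*j^2 - 5*j - 2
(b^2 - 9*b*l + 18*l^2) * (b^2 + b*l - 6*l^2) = b^4 - 8*b^3*l + 3*b^2*l^2 + 72*b*l^3 - 108*l^4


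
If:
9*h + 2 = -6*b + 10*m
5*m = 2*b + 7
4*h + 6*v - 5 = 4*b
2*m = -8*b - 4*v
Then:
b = -87/407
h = 562/407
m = 535/407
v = -17/74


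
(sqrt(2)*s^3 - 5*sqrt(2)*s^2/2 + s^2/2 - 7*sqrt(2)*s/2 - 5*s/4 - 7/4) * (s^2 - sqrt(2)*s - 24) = sqrt(2)*s^5 - 5*sqrt(2)*s^4/2 - 3*s^4/2 - 28*sqrt(2)*s^3 + 15*s^3/4 - 27*s^2/4 + 245*sqrt(2)*s^2/4 + 30*s + 343*sqrt(2)*s/4 + 42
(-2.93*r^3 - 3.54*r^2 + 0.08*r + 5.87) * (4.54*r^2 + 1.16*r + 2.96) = -13.3022*r^5 - 19.4704*r^4 - 12.416*r^3 + 16.2642*r^2 + 7.046*r + 17.3752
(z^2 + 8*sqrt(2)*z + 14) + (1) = z^2 + 8*sqrt(2)*z + 15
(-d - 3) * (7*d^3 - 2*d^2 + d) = -7*d^4 - 19*d^3 + 5*d^2 - 3*d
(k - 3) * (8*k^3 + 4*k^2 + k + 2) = 8*k^4 - 20*k^3 - 11*k^2 - k - 6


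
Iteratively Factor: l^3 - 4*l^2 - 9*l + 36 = (l - 3)*(l^2 - l - 12) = (l - 4)*(l - 3)*(l + 3)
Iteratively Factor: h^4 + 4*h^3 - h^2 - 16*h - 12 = (h + 3)*(h^3 + h^2 - 4*h - 4) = (h - 2)*(h + 3)*(h^2 + 3*h + 2) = (h - 2)*(h + 2)*(h + 3)*(h + 1)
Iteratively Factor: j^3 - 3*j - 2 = (j - 2)*(j^2 + 2*j + 1) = (j - 2)*(j + 1)*(j + 1)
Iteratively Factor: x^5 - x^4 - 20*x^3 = (x)*(x^4 - x^3 - 20*x^2) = x^2*(x^3 - x^2 - 20*x) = x^3*(x^2 - x - 20) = x^3*(x + 4)*(x - 5)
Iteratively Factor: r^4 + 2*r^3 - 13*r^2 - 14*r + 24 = (r + 4)*(r^3 - 2*r^2 - 5*r + 6) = (r - 1)*(r + 4)*(r^2 - r - 6) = (r - 3)*(r - 1)*(r + 4)*(r + 2)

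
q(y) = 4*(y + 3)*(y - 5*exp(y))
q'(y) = 4*y + 4*(1 - 5*exp(y))*(y + 3) - 20*exp(y)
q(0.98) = -196.49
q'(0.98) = -245.54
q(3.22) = -3033.38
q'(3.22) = -3576.30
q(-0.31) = -42.80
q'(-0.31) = -44.61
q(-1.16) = -20.07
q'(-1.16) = -15.09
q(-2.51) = -5.72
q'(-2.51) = -10.50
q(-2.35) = -7.35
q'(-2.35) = -9.95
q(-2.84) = -2.00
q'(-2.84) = -12.08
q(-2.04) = -10.33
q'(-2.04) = -9.42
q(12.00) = -48825717.43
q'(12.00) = -52081425.25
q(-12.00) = 432.00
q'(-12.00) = -84.00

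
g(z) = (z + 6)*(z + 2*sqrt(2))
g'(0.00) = 8.83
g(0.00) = 16.97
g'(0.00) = 8.83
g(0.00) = 16.97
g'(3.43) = 15.69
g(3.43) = 59.02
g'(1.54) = 11.91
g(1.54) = 32.94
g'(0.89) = 10.61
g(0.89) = 25.62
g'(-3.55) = 1.73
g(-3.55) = -1.77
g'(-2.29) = 4.25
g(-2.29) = 2.00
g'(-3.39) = 2.05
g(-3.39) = -1.47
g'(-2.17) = 4.49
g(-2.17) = 2.52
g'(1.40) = 11.63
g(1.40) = 31.29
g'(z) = 2*z + 2*sqrt(2) + 6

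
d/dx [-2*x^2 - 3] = -4*x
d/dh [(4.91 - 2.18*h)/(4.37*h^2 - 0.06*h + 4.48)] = (9.5266*h^2 - 42.9134*h - 9.4718)/(19.0969*h^4 - 0.5244*h^3 + 39.1588*h^2 - 0.5376*h + 20.0704)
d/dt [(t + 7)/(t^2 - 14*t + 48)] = (t^2 - 14*t - 2*(t - 7)*(t + 7) + 48)/(t^2 - 14*t + 48)^2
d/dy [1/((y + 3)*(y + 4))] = (-2*y - 7)/(y^4 + 14*y^3 + 73*y^2 + 168*y + 144)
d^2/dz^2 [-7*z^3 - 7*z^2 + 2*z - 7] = -42*z - 14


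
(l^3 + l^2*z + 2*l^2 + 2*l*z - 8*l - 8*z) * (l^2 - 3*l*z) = l^5 - 2*l^4*z + 2*l^4 - 3*l^3*z^2 - 4*l^3*z - 8*l^3 - 6*l^2*z^2 + 16*l^2*z + 24*l*z^2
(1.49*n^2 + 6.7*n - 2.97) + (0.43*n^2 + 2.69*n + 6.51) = 1.92*n^2 + 9.39*n + 3.54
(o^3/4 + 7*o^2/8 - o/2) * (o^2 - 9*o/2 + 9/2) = o^5/4 - o^4/4 - 53*o^3/16 + 99*o^2/16 - 9*o/4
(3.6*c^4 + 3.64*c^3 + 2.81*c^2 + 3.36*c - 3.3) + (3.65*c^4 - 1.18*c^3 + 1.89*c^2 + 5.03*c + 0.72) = 7.25*c^4 + 2.46*c^3 + 4.7*c^2 + 8.39*c - 2.58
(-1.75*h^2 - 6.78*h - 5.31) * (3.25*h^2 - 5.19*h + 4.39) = -5.6875*h^4 - 12.9525*h^3 + 10.2482*h^2 - 2.2053*h - 23.3109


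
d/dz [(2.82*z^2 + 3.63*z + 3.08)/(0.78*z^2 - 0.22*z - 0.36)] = (-3.4518*z^2 - 6.8352*z - 0.6292)/(0.6084*z^4 - 0.3432*z^3 - 0.5132*z^2 + 0.1584*z + 0.1296)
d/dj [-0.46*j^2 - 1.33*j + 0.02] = -0.92*j - 1.33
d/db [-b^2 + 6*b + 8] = 6 - 2*b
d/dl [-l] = -1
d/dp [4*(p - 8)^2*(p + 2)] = 4*(p - 8)*(3*p - 4)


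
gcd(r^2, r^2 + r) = r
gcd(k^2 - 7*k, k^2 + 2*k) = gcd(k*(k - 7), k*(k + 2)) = k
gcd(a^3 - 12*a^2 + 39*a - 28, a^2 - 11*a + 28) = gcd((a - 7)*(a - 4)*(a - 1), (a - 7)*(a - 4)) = a^2 - 11*a + 28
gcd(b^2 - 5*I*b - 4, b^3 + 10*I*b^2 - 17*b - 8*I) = 1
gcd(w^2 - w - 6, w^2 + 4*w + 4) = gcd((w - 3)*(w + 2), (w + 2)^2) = w + 2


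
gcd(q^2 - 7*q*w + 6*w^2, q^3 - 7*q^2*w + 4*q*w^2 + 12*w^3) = q - 6*w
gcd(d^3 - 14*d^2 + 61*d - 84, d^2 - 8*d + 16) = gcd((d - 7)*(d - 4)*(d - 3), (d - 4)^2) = d - 4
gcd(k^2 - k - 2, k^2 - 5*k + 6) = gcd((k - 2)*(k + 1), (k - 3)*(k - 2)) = k - 2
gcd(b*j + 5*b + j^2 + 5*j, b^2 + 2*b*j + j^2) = b + j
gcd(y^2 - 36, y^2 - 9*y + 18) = y - 6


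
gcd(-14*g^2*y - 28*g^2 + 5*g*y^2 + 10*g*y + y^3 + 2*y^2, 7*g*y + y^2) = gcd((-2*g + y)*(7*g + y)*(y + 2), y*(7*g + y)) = 7*g + y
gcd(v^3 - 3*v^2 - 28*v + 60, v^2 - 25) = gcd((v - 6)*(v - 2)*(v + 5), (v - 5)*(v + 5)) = v + 5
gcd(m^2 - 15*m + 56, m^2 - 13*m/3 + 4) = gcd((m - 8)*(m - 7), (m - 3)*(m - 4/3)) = 1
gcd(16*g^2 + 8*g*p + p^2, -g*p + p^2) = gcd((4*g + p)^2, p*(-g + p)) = 1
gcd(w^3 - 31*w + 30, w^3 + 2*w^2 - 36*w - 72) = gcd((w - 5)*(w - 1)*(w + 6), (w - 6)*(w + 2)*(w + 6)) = w + 6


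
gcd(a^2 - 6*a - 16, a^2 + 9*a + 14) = a + 2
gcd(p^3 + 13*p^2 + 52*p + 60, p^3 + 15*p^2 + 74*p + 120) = p^2 + 11*p + 30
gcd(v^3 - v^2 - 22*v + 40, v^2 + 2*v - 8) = v - 2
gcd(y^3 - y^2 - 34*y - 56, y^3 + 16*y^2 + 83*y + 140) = y + 4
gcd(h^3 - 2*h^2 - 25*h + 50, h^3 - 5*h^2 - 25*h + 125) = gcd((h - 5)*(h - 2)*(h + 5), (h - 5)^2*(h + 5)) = h^2 - 25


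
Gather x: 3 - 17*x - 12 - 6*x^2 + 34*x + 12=-6*x^2 + 17*x + 3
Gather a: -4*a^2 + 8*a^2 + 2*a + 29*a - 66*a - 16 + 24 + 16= 4*a^2 - 35*a + 24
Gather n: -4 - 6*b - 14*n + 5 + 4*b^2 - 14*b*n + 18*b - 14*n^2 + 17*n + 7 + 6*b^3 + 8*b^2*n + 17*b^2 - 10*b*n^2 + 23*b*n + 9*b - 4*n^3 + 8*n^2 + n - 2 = 6*b^3 + 21*b^2 + 21*b - 4*n^3 + n^2*(-10*b - 6) + n*(8*b^2 + 9*b + 4) + 6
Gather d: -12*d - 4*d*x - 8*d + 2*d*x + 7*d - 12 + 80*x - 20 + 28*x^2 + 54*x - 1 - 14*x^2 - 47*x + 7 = d*(-2*x - 13) + 14*x^2 + 87*x - 26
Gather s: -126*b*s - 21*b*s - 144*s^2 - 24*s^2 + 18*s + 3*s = -168*s^2 + s*(21 - 147*b)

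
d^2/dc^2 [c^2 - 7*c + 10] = 2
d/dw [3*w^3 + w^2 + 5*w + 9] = 9*w^2 + 2*w + 5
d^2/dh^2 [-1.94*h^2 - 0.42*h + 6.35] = -3.88000000000000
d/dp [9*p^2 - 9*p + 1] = 18*p - 9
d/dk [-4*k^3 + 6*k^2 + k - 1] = -12*k^2 + 12*k + 1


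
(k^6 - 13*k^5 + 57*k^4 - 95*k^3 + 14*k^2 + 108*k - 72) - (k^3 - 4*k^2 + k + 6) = k^6 - 13*k^5 + 57*k^4 - 96*k^3 + 18*k^2 + 107*k - 78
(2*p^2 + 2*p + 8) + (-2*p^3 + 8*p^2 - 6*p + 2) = -2*p^3 + 10*p^2 - 4*p + 10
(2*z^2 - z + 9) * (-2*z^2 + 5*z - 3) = -4*z^4 + 12*z^3 - 29*z^2 + 48*z - 27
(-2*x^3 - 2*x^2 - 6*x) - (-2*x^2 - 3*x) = -2*x^3 - 3*x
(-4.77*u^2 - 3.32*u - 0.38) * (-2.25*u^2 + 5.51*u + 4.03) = 10.7325*u^4 - 18.8127*u^3 - 36.6613*u^2 - 15.4734*u - 1.5314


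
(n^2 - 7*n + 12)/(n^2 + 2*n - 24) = (n - 3)/(n + 6)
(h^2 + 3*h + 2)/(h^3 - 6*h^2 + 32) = (h + 1)/(h^2 - 8*h + 16)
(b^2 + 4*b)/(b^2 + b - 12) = b/(b - 3)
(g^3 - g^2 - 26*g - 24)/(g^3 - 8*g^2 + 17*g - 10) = (g^3 - g^2 - 26*g - 24)/(g^3 - 8*g^2 + 17*g - 10)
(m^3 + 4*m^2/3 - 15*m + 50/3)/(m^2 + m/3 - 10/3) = (m^2 + 3*m - 10)/(m + 2)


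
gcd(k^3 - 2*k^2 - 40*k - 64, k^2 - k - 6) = k + 2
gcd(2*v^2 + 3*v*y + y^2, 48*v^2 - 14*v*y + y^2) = 1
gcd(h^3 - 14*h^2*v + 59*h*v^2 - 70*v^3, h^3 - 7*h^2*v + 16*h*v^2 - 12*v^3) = -h + 2*v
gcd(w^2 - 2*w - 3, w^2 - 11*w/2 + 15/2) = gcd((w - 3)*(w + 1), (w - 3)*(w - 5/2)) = w - 3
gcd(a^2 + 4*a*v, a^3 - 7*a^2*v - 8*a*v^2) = a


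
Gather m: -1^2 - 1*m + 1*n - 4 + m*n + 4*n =m*(n - 1) + 5*n - 5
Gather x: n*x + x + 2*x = x*(n + 3)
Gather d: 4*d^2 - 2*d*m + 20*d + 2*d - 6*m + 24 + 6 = 4*d^2 + d*(22 - 2*m) - 6*m + 30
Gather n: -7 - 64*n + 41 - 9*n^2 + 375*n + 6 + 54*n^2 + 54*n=45*n^2 + 365*n + 40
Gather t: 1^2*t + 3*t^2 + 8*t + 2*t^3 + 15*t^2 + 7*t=2*t^3 + 18*t^2 + 16*t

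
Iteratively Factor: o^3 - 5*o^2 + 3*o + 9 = (o - 3)*(o^2 - 2*o - 3) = (o - 3)^2*(o + 1)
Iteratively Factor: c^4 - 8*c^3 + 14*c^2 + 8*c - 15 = (c - 1)*(c^3 - 7*c^2 + 7*c + 15) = (c - 3)*(c - 1)*(c^2 - 4*c - 5) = (c - 5)*(c - 3)*(c - 1)*(c + 1)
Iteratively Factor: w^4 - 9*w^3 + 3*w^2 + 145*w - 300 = (w - 5)*(w^3 - 4*w^2 - 17*w + 60) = (w - 5)^2*(w^2 + w - 12) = (w - 5)^2*(w + 4)*(w - 3)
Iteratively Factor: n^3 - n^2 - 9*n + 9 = (n - 1)*(n^2 - 9) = (n - 3)*(n - 1)*(n + 3)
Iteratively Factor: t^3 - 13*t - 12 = (t - 4)*(t^2 + 4*t + 3) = (t - 4)*(t + 3)*(t + 1)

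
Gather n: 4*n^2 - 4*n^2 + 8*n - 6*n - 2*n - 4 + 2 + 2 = 0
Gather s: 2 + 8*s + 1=8*s + 3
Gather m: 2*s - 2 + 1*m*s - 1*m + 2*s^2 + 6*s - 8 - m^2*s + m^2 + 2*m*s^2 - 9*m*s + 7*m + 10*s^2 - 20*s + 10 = m^2*(1 - s) + m*(2*s^2 - 8*s + 6) + 12*s^2 - 12*s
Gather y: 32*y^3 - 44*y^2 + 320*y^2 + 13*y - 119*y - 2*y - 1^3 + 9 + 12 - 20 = 32*y^3 + 276*y^2 - 108*y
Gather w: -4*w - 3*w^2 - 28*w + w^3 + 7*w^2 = w^3 + 4*w^2 - 32*w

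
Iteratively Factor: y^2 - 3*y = (y)*(y - 3)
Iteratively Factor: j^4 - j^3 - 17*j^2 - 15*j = (j + 3)*(j^3 - 4*j^2 - 5*j) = j*(j + 3)*(j^2 - 4*j - 5) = j*(j + 1)*(j + 3)*(j - 5)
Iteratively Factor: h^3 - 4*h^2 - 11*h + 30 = (h - 5)*(h^2 + h - 6) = (h - 5)*(h + 3)*(h - 2)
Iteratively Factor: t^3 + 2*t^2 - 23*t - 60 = (t + 3)*(t^2 - t - 20) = (t - 5)*(t + 3)*(t + 4)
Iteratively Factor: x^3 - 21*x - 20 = (x + 4)*(x^2 - 4*x - 5) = (x - 5)*(x + 4)*(x + 1)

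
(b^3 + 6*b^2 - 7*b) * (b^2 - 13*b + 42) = b^5 - 7*b^4 - 43*b^3 + 343*b^2 - 294*b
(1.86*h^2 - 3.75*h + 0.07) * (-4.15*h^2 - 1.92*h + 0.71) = -7.719*h^4 + 11.9913*h^3 + 8.2301*h^2 - 2.7969*h + 0.0497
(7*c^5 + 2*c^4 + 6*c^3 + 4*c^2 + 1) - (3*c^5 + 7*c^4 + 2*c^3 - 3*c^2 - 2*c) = 4*c^5 - 5*c^4 + 4*c^3 + 7*c^2 + 2*c + 1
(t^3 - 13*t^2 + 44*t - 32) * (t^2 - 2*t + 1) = t^5 - 15*t^4 + 71*t^3 - 133*t^2 + 108*t - 32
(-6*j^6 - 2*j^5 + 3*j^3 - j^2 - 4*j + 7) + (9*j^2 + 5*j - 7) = -6*j^6 - 2*j^5 + 3*j^3 + 8*j^2 + j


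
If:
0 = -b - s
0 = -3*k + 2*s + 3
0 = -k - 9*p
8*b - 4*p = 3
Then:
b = 69/208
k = 81/104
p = -9/104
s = -69/208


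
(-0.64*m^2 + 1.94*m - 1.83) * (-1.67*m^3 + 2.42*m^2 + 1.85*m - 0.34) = 1.0688*m^5 - 4.7886*m^4 + 6.5669*m^3 - 0.622*m^2 - 4.0451*m + 0.6222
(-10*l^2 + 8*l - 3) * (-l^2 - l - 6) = 10*l^4 + 2*l^3 + 55*l^2 - 45*l + 18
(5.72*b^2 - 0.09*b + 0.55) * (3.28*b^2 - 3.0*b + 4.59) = 18.7616*b^4 - 17.4552*b^3 + 28.3288*b^2 - 2.0631*b + 2.5245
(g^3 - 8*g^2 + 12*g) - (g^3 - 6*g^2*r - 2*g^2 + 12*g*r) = 6*g^2*r - 6*g^2 - 12*g*r + 12*g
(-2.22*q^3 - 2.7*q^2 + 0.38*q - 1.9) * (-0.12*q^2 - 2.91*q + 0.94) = 0.2664*q^5 + 6.7842*q^4 + 5.7246*q^3 - 3.4158*q^2 + 5.8862*q - 1.786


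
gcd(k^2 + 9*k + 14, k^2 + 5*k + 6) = k + 2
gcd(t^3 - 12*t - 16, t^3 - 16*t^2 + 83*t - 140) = t - 4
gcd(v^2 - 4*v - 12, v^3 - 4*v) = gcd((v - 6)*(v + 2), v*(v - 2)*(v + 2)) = v + 2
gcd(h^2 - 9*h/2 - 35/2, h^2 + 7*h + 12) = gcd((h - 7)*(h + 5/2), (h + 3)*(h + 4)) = 1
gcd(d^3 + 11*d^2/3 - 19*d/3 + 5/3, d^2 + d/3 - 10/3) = 1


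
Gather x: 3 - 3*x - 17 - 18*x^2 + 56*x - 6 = -18*x^2 + 53*x - 20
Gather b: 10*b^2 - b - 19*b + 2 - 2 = 10*b^2 - 20*b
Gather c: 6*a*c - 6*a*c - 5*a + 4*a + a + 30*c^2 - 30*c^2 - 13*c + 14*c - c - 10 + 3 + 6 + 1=0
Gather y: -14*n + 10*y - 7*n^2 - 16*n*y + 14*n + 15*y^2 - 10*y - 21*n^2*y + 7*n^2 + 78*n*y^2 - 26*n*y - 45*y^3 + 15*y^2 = -45*y^3 + y^2*(78*n + 30) + y*(-21*n^2 - 42*n)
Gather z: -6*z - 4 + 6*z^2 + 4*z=6*z^2 - 2*z - 4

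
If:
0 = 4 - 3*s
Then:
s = 4/3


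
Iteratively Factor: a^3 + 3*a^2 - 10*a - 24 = (a + 4)*(a^2 - a - 6) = (a - 3)*(a + 4)*(a + 2)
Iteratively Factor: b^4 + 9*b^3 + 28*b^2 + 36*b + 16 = (b + 1)*(b^3 + 8*b^2 + 20*b + 16) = (b + 1)*(b + 2)*(b^2 + 6*b + 8) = (b + 1)*(b + 2)*(b + 4)*(b + 2)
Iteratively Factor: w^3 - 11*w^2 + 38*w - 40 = (w - 2)*(w^2 - 9*w + 20) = (w - 4)*(w - 2)*(w - 5)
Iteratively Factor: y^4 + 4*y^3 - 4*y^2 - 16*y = (y)*(y^3 + 4*y^2 - 4*y - 16) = y*(y + 2)*(y^2 + 2*y - 8) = y*(y - 2)*(y + 2)*(y + 4)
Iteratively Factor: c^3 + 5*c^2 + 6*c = (c + 3)*(c^2 + 2*c) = c*(c + 3)*(c + 2)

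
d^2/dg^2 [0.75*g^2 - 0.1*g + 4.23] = 1.50000000000000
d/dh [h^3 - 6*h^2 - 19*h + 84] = 3*h^2 - 12*h - 19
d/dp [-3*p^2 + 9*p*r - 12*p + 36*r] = -6*p + 9*r - 12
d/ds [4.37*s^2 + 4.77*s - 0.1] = 8.74*s + 4.77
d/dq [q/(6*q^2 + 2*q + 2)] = (3*q^2 - q*(6*q + 1) + q + 1)/(2*(3*q^2 + q + 1)^2)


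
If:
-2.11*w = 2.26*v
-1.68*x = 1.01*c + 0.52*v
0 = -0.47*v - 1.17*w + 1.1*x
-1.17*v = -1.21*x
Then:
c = 0.00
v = 0.00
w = 0.00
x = 0.00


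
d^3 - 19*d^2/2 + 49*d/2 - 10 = (d - 5)*(d - 4)*(d - 1/2)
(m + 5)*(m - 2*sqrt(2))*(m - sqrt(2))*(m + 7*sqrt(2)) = m^4 + 5*m^3 + 4*sqrt(2)*m^3 - 38*m^2 + 20*sqrt(2)*m^2 - 190*m + 28*sqrt(2)*m + 140*sqrt(2)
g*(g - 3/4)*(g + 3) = g^3 + 9*g^2/4 - 9*g/4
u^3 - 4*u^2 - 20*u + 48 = (u - 6)*(u - 2)*(u + 4)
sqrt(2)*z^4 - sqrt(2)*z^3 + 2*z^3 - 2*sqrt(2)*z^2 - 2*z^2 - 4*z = z*(z - 2)*(z + sqrt(2))*(sqrt(2)*z + sqrt(2))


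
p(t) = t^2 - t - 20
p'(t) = 2*t - 1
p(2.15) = -17.53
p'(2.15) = 3.30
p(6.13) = 11.45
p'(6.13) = 11.26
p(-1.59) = -15.88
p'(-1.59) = -4.18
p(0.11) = -20.10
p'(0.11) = -0.78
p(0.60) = -20.24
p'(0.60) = 0.20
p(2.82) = -14.87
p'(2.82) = 4.64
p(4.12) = -7.15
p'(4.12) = 7.24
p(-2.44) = -11.61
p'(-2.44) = -5.88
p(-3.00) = -8.00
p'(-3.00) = -7.00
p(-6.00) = 22.00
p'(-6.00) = -13.00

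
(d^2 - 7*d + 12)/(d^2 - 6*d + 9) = (d - 4)/(d - 3)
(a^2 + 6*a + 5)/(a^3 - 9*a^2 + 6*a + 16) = (a + 5)/(a^2 - 10*a + 16)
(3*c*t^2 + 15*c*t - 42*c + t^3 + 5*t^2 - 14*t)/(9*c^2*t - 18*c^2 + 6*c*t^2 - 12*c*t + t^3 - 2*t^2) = (t + 7)/(3*c + t)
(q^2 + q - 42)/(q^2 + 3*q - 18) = (q^2 + q - 42)/(q^2 + 3*q - 18)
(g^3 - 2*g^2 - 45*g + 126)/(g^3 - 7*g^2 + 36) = (g + 7)/(g + 2)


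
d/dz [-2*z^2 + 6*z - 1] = 6 - 4*z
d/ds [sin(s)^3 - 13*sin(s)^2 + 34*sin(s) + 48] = (3*sin(s)^2 - 26*sin(s) + 34)*cos(s)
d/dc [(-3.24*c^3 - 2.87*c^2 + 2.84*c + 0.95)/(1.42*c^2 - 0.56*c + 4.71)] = (-4.6008*c^4 + 3.6288*c^3 - 48.2068*c^2 - 29.7334*c + 13.9084)/(2.0164*c^4 - 1.5904*c^3 + 13.69*c^2 - 5.2752*c + 22.1841)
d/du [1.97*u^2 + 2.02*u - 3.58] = 3.94*u + 2.02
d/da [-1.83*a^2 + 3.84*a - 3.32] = 3.84 - 3.66*a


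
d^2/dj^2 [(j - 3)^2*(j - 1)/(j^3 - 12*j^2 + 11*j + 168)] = 2*(5*j^6 + 12*j^5 - 1371*j^4 + 12304*j^3 - 56097*j^2 + 183492*j - 244521)/(j^9 - 36*j^8 + 465*j^7 - 2016*j^6 - 6981*j^5 + 79308*j^4 - 47053*j^3 - 955080*j^2 + 931392*j + 4741632)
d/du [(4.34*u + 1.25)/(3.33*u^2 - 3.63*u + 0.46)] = (-14.4522*u^2 - 8.325*u + 6.5339)/(11.0889*u^4 - 24.1758*u^3 + 16.2405*u^2 - 3.3396*u + 0.2116)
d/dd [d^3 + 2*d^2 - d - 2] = 3*d^2 + 4*d - 1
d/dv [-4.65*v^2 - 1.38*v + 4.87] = -9.3*v - 1.38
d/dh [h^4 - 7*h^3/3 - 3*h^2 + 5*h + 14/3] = 4*h^3 - 7*h^2 - 6*h + 5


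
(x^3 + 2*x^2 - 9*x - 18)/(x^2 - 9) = x + 2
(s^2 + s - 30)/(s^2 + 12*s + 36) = (s - 5)/(s + 6)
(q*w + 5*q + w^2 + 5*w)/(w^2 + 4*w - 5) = (q + w)/(w - 1)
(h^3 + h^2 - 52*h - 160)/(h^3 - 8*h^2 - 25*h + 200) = (h + 4)/(h - 5)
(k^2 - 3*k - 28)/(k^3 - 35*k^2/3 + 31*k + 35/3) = 3*(k + 4)/(3*k^2 - 14*k - 5)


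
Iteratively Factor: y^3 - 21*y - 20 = (y + 4)*(y^2 - 4*y - 5) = (y - 5)*(y + 4)*(y + 1)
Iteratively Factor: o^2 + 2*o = (o + 2)*(o)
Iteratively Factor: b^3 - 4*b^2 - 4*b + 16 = (b - 2)*(b^2 - 2*b - 8) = (b - 4)*(b - 2)*(b + 2)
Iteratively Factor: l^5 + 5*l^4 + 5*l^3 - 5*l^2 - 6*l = (l + 2)*(l^4 + 3*l^3 - l^2 - 3*l) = (l - 1)*(l + 2)*(l^3 + 4*l^2 + 3*l) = l*(l - 1)*(l + 2)*(l^2 + 4*l + 3) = l*(l - 1)*(l + 1)*(l + 2)*(l + 3)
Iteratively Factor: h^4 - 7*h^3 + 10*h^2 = (h - 2)*(h^3 - 5*h^2) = (h - 5)*(h - 2)*(h^2) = h*(h - 5)*(h - 2)*(h)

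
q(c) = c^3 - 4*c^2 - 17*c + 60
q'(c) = 3*c^2 - 8*c - 17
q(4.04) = -8.03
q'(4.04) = -0.36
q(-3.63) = 21.17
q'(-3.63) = 51.57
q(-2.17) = 67.84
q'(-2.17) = 14.49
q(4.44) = -6.81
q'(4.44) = 6.62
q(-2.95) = 49.67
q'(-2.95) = 32.71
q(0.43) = 52.03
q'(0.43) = -19.89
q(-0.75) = 70.08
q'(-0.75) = -9.31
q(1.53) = 28.21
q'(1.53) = -22.22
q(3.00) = 0.00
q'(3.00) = -14.00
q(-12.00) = -2040.00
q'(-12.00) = 511.00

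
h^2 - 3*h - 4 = (h - 4)*(h + 1)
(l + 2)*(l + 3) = l^2 + 5*l + 6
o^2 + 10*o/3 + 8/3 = (o + 4/3)*(o + 2)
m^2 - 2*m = m*(m - 2)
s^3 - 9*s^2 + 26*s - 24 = (s - 4)*(s - 3)*(s - 2)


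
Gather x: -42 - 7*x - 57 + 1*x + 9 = -6*x - 90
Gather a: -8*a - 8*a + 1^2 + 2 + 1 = 4 - 16*a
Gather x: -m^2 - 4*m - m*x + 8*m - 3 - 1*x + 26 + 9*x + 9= -m^2 + 4*m + x*(8 - m) + 32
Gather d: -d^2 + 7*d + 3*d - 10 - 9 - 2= -d^2 + 10*d - 21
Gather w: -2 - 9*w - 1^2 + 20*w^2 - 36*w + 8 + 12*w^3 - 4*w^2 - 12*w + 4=12*w^3 + 16*w^2 - 57*w + 9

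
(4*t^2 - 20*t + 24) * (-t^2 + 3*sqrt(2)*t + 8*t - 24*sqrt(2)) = -4*t^4 + 12*sqrt(2)*t^3 + 52*t^3 - 156*sqrt(2)*t^2 - 184*t^2 + 192*t + 552*sqrt(2)*t - 576*sqrt(2)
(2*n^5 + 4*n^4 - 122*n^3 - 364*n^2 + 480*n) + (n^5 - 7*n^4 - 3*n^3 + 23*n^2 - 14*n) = 3*n^5 - 3*n^4 - 125*n^3 - 341*n^2 + 466*n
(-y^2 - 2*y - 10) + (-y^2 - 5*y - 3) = -2*y^2 - 7*y - 13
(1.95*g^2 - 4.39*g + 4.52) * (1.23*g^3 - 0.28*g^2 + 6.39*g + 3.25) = 2.3985*g^5 - 5.9457*g^4 + 19.2493*g^3 - 22.9802*g^2 + 14.6153*g + 14.69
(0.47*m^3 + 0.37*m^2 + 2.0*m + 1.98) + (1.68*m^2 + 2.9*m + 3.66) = 0.47*m^3 + 2.05*m^2 + 4.9*m + 5.64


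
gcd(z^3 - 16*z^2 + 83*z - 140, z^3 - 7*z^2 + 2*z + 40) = z^2 - 9*z + 20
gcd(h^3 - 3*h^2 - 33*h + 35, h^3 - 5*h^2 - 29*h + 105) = h^2 - 2*h - 35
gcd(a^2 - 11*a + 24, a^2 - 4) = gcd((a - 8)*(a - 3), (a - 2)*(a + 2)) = 1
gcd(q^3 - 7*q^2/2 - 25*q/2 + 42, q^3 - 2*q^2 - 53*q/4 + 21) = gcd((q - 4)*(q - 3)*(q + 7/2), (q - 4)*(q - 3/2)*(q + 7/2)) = q^2 - q/2 - 14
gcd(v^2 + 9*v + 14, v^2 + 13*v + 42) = v + 7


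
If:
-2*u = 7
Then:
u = -7/2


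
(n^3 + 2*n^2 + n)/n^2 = n + 2 + 1/n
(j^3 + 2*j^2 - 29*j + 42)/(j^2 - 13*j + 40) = (j^3 + 2*j^2 - 29*j + 42)/(j^2 - 13*j + 40)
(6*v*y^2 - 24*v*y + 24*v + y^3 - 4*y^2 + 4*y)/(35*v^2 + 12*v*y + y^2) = (6*v*y^2 - 24*v*y + 24*v + y^3 - 4*y^2 + 4*y)/(35*v^2 + 12*v*y + y^2)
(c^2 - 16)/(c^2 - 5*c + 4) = (c + 4)/(c - 1)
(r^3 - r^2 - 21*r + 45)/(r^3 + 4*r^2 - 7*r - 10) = (r^2 - 6*r + 9)/(r^2 - r - 2)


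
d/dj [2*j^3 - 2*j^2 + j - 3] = 6*j^2 - 4*j + 1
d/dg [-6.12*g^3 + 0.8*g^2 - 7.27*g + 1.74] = -18.36*g^2 + 1.6*g - 7.27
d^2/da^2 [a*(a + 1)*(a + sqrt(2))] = 6*a + 2 + 2*sqrt(2)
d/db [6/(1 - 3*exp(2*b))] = 36*exp(2*b)/(3*exp(2*b) - 1)^2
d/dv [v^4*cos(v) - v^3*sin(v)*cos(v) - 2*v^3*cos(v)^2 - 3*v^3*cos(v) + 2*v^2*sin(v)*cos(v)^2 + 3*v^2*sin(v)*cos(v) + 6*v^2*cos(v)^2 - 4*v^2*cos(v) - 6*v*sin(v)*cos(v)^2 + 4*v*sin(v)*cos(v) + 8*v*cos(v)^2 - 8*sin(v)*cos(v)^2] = -v^4*sin(v) + 3*v^3*sin(v) + 2*v^3*sin(2*v) + 4*v^3*cos(v) - v^3*cos(2*v) + 4*v^2*sin(v) - 15*v^2*sin(2*v)/2 - 17*v^2*cos(v)/2 + 3*v^2*cos(3*v)/2 - 3*v^2 + v*sin(v) - 5*v*sin(2*v) + v*sin(3*v) - 19*v*cos(v)/2 + 10*v*cos(2*v) - 9*v*cos(3*v)/2 + 6*v - 3*sin(v)/2 + 2*sin(2*v) - 3*sin(3*v)/2 - 2*cos(v) + 4*cos(2*v) - 6*cos(3*v) + 4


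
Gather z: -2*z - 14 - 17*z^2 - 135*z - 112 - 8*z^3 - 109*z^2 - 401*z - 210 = -8*z^3 - 126*z^2 - 538*z - 336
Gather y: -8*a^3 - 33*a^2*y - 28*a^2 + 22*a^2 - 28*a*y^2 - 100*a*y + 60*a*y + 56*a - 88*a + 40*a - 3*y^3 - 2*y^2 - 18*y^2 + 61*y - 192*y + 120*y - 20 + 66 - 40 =-8*a^3 - 6*a^2 + 8*a - 3*y^3 + y^2*(-28*a - 20) + y*(-33*a^2 - 40*a - 11) + 6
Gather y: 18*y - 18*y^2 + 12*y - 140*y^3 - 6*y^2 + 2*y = -140*y^3 - 24*y^2 + 32*y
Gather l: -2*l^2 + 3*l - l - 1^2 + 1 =-2*l^2 + 2*l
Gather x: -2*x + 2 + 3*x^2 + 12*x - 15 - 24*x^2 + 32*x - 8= -21*x^2 + 42*x - 21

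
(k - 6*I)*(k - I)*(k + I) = k^3 - 6*I*k^2 + k - 6*I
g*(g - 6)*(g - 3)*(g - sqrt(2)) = g^4 - 9*g^3 - sqrt(2)*g^3 + 9*sqrt(2)*g^2 + 18*g^2 - 18*sqrt(2)*g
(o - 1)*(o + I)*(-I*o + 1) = -I*o^3 + 2*o^2 + I*o^2 - 2*o + I*o - I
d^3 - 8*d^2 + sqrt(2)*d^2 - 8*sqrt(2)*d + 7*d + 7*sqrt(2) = (d - 7)*(d - 1)*(d + sqrt(2))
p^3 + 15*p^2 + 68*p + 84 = (p + 2)*(p + 6)*(p + 7)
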